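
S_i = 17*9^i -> [17, 153, 1377, 12393, 111537]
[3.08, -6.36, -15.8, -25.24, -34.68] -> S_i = 3.08 + -9.44*i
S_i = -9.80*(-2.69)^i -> [-9.8, 26.36, -70.91, 190.76, -513.14]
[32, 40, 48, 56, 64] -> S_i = 32 + 8*i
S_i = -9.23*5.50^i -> [-9.23, -50.76, -279.21, -1535.64, -8446.03]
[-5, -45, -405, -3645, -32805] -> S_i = -5*9^i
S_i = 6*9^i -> [6, 54, 486, 4374, 39366]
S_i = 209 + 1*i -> [209, 210, 211, 212, 213]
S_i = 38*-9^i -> [38, -342, 3078, -27702, 249318]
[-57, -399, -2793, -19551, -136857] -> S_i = -57*7^i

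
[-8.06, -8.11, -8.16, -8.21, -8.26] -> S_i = -8.06 + -0.05*i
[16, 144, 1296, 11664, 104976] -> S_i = 16*9^i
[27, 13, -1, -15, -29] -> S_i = 27 + -14*i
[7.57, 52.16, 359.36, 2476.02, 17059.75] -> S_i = 7.57*6.89^i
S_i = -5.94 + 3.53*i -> [-5.94, -2.41, 1.12, 4.65, 8.18]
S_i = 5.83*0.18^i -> [5.83, 1.05, 0.19, 0.03, 0.01]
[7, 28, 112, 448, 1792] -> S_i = 7*4^i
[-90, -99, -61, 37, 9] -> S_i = Random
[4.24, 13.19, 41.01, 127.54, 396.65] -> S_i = 4.24*3.11^i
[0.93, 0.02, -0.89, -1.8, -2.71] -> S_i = 0.93 + -0.91*i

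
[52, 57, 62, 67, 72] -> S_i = 52 + 5*i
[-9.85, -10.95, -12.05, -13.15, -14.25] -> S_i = -9.85 + -1.10*i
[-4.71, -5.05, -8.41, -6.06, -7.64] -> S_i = Random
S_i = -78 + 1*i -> [-78, -77, -76, -75, -74]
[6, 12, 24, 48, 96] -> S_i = 6*2^i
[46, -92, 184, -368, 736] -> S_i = 46*-2^i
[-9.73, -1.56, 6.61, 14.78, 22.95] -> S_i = -9.73 + 8.17*i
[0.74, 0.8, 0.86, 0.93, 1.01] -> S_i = 0.74*1.08^i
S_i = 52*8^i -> [52, 416, 3328, 26624, 212992]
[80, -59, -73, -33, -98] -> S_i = Random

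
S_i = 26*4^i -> [26, 104, 416, 1664, 6656]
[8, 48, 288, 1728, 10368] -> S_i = 8*6^i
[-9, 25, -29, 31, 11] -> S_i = Random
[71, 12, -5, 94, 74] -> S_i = Random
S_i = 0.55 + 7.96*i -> [0.55, 8.51, 16.47, 24.43, 32.39]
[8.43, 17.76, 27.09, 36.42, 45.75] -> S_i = 8.43 + 9.33*i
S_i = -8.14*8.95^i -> [-8.14, -72.85, -652.03, -5835.71, -52229.58]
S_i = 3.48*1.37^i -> [3.48, 4.77, 6.53, 8.95, 12.26]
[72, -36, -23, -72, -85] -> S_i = Random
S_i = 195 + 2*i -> [195, 197, 199, 201, 203]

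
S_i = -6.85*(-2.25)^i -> [-6.85, 15.41, -34.68, 78.03, -175.56]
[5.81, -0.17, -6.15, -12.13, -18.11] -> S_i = 5.81 + -5.98*i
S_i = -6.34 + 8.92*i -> [-6.34, 2.58, 11.5, 20.42, 29.34]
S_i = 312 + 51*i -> [312, 363, 414, 465, 516]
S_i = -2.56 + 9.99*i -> [-2.56, 7.43, 17.42, 27.41, 37.4]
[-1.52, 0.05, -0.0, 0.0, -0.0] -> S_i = -1.52*(-0.03)^i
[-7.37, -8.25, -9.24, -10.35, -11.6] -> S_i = -7.37*1.12^i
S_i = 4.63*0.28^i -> [4.63, 1.3, 0.36, 0.1, 0.03]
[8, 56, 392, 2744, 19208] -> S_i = 8*7^i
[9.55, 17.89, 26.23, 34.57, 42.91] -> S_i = 9.55 + 8.34*i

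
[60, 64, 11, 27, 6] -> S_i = Random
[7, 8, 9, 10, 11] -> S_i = 7 + 1*i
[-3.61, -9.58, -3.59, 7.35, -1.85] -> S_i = Random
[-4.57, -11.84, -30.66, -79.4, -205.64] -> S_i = -4.57*2.59^i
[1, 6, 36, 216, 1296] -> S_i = 1*6^i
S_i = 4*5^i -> [4, 20, 100, 500, 2500]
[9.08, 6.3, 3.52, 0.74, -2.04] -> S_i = 9.08 + -2.78*i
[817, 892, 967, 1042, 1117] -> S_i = 817 + 75*i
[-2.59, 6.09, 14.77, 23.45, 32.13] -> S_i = -2.59 + 8.68*i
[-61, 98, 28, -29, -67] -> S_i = Random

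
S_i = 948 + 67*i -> [948, 1015, 1082, 1149, 1216]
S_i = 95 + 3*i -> [95, 98, 101, 104, 107]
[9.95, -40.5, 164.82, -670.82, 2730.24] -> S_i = 9.95*(-4.07)^i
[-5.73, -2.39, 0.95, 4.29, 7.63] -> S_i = -5.73 + 3.34*i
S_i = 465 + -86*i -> [465, 379, 293, 207, 121]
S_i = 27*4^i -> [27, 108, 432, 1728, 6912]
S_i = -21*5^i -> [-21, -105, -525, -2625, -13125]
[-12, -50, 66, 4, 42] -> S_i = Random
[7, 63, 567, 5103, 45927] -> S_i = 7*9^i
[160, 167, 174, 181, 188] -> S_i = 160 + 7*i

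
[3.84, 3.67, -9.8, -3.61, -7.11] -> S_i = Random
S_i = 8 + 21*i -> [8, 29, 50, 71, 92]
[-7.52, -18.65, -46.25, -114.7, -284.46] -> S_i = -7.52*2.48^i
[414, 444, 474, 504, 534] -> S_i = 414 + 30*i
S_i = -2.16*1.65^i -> [-2.16, -3.56, -5.88, -9.7, -16.01]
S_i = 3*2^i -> [3, 6, 12, 24, 48]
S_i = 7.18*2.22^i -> [7.18, 15.94, 35.39, 78.56, 174.4]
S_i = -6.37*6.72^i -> [-6.37, -42.81, -287.66, -1933.07, -12990.22]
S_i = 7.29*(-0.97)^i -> [7.29, -7.07, 6.86, -6.65, 6.45]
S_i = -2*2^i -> [-2, -4, -8, -16, -32]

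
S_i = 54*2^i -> [54, 108, 216, 432, 864]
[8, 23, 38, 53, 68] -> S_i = 8 + 15*i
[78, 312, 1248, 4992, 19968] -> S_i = 78*4^i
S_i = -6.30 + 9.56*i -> [-6.3, 3.26, 12.82, 22.38, 31.94]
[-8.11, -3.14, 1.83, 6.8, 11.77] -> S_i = -8.11 + 4.97*i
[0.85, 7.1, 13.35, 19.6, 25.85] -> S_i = 0.85 + 6.25*i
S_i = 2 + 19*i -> [2, 21, 40, 59, 78]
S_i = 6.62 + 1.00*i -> [6.62, 7.62, 8.62, 9.62, 10.62]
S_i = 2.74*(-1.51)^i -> [2.74, -4.14, 6.25, -9.43, 14.24]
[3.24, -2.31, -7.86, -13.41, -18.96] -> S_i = 3.24 + -5.55*i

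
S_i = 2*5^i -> [2, 10, 50, 250, 1250]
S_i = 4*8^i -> [4, 32, 256, 2048, 16384]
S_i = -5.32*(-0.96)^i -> [-5.32, 5.11, -4.9, 4.71, -4.52]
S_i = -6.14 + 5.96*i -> [-6.14, -0.18, 5.78, 11.74, 17.7]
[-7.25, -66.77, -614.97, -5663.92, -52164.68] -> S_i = -7.25*9.21^i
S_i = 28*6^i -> [28, 168, 1008, 6048, 36288]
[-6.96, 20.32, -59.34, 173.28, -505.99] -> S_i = -6.96*(-2.92)^i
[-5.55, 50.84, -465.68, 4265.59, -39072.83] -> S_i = -5.55*(-9.16)^i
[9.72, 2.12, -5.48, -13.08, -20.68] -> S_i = 9.72 + -7.60*i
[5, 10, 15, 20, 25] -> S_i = 5 + 5*i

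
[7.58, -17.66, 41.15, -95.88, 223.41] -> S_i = 7.58*(-2.33)^i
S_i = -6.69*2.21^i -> [-6.69, -14.78, -32.67, -72.21, -159.59]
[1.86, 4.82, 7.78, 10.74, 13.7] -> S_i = 1.86 + 2.96*i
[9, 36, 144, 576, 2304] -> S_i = 9*4^i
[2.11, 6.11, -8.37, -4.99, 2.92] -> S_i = Random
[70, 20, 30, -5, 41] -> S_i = Random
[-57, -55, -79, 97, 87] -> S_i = Random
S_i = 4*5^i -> [4, 20, 100, 500, 2500]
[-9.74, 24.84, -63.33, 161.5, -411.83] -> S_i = -9.74*(-2.55)^i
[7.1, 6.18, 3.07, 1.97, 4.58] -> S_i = Random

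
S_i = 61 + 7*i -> [61, 68, 75, 82, 89]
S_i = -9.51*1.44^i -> [-9.51, -13.69, -19.72, -28.4, -40.89]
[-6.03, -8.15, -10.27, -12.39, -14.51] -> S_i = -6.03 + -2.12*i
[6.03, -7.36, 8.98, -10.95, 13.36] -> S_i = 6.03*(-1.22)^i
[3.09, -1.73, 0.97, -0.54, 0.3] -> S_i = 3.09*(-0.56)^i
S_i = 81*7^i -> [81, 567, 3969, 27783, 194481]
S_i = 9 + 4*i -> [9, 13, 17, 21, 25]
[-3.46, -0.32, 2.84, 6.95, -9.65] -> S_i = Random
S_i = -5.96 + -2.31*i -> [-5.96, -8.27, -10.58, -12.89, -15.2]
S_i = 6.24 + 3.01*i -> [6.24, 9.25, 12.26, 15.27, 18.28]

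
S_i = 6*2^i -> [6, 12, 24, 48, 96]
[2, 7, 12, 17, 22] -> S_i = 2 + 5*i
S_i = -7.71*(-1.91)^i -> [-7.71, 14.73, -28.13, 53.72, -102.61]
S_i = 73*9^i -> [73, 657, 5913, 53217, 478953]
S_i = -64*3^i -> [-64, -192, -576, -1728, -5184]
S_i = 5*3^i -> [5, 15, 45, 135, 405]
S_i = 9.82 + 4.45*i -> [9.82, 14.27, 18.72, 23.17, 27.62]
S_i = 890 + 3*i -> [890, 893, 896, 899, 902]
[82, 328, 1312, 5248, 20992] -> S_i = 82*4^i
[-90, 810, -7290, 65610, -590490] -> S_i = -90*-9^i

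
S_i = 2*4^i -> [2, 8, 32, 128, 512]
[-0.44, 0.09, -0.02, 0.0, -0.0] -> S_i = -0.44*(-0.21)^i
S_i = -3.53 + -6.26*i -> [-3.53, -9.79, -16.05, -22.31, -28.57]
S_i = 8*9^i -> [8, 72, 648, 5832, 52488]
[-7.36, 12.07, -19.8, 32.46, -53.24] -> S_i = -7.36*(-1.64)^i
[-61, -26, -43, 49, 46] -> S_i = Random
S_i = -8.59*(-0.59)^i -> [-8.59, 5.07, -2.99, 1.76, -1.04]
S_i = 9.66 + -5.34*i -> [9.66, 4.32, -1.02, -6.36, -11.7]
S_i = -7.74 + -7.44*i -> [-7.74, -15.18, -22.62, -30.06, -37.5]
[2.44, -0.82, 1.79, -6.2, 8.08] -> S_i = Random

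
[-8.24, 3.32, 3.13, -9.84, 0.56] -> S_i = Random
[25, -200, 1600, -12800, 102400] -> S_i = 25*-8^i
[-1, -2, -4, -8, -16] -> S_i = -1*2^i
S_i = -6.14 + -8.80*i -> [-6.14, -14.94, -23.74, -32.54, -41.34]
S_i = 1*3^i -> [1, 3, 9, 27, 81]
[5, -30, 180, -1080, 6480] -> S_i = 5*-6^i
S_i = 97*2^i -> [97, 194, 388, 776, 1552]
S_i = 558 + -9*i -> [558, 549, 540, 531, 522]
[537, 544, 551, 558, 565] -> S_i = 537 + 7*i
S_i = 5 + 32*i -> [5, 37, 69, 101, 133]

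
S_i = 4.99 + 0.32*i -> [4.99, 5.31, 5.63, 5.95, 6.27]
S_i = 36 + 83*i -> [36, 119, 202, 285, 368]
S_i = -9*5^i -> [-9, -45, -225, -1125, -5625]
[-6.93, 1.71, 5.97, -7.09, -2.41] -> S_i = Random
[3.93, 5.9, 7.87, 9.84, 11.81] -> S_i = 3.93 + 1.97*i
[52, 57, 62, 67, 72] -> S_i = 52 + 5*i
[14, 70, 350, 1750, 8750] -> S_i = 14*5^i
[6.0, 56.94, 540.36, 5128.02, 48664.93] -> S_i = 6.00*9.49^i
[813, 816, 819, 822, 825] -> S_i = 813 + 3*i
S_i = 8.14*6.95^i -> [8.14, 56.57, 393.18, 2732.62, 18991.69]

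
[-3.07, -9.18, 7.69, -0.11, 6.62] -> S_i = Random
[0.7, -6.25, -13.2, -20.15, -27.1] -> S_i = 0.70 + -6.95*i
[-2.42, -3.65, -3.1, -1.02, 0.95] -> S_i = Random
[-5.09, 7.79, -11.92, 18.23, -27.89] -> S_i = -5.09*(-1.53)^i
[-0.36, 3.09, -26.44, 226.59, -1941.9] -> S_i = -0.36*(-8.57)^i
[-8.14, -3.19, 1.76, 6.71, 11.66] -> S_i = -8.14 + 4.95*i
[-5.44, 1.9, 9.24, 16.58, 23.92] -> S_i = -5.44 + 7.34*i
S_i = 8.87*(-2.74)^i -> [8.87, -24.3, 66.59, -182.46, 499.95]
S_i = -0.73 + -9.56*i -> [-0.73, -10.29, -19.85, -29.41, -38.97]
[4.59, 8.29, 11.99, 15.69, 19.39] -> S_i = 4.59 + 3.70*i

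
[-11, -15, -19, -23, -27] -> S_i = -11 + -4*i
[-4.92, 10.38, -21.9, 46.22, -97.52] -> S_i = -4.92*(-2.11)^i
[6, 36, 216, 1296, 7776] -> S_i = 6*6^i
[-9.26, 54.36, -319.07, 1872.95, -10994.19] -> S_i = -9.26*(-5.87)^i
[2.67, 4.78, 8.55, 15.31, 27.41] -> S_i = 2.67*1.79^i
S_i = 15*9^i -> [15, 135, 1215, 10935, 98415]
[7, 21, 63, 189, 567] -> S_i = 7*3^i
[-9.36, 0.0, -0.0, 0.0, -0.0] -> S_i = -9.36*-0.00^i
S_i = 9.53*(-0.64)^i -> [9.53, -6.1, 3.9, -2.5, 1.6]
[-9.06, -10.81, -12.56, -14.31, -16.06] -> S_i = -9.06 + -1.75*i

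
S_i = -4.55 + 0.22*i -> [-4.55, -4.33, -4.11, -3.89, -3.67]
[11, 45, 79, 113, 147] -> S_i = 11 + 34*i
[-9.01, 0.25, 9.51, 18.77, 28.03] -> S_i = -9.01 + 9.26*i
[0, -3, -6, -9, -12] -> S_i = 0 + -3*i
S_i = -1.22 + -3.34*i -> [-1.22, -4.56, -7.9, -11.24, -14.58]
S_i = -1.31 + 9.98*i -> [-1.31, 8.67, 18.65, 28.63, 38.61]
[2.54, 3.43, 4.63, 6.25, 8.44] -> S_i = 2.54*1.35^i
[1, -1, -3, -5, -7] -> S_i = 1 + -2*i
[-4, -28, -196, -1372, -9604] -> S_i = -4*7^i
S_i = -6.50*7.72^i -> [-6.5, -50.18, -387.39, -2990.65, -23087.8]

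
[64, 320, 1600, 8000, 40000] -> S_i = 64*5^i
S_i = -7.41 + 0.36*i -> [-7.41, -7.05, -6.69, -6.33, -5.97]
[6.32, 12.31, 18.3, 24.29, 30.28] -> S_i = 6.32 + 5.99*i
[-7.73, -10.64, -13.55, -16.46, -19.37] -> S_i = -7.73 + -2.91*i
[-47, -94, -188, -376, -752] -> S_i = -47*2^i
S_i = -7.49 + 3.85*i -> [-7.49, -3.64, 0.21, 4.06, 7.91]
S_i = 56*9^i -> [56, 504, 4536, 40824, 367416]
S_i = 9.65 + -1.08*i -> [9.65, 8.57, 7.49, 6.41, 5.33]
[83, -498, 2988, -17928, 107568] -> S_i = 83*-6^i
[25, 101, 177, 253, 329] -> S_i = 25 + 76*i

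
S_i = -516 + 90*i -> [-516, -426, -336, -246, -156]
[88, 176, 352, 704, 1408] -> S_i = 88*2^i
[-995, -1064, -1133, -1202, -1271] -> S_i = -995 + -69*i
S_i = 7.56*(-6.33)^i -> [7.56, -47.85, 302.92, -1917.49, 12137.71]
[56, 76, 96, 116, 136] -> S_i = 56 + 20*i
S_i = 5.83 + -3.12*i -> [5.83, 2.71, -0.41, -3.53, -6.65]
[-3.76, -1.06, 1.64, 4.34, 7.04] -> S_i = -3.76 + 2.70*i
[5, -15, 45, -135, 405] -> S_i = 5*-3^i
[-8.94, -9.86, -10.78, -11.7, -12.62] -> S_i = -8.94 + -0.92*i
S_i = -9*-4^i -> [-9, 36, -144, 576, -2304]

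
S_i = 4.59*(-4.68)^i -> [4.59, -21.48, 100.53, -470.49, 2201.89]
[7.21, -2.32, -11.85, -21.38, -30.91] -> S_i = 7.21 + -9.53*i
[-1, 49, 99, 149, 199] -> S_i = -1 + 50*i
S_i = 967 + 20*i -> [967, 987, 1007, 1027, 1047]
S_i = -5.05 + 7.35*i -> [-5.05, 2.3, 9.65, 17.0, 24.35]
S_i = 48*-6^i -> [48, -288, 1728, -10368, 62208]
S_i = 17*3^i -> [17, 51, 153, 459, 1377]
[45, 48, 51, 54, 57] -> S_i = 45 + 3*i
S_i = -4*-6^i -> [-4, 24, -144, 864, -5184]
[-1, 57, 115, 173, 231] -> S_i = -1 + 58*i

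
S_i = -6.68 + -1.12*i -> [-6.68, -7.8, -8.92, -10.04, -11.16]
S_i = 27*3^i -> [27, 81, 243, 729, 2187]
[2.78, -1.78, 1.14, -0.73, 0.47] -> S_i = 2.78*(-0.64)^i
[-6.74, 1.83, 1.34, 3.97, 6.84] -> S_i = Random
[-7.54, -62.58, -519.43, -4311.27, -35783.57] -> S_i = -7.54*8.30^i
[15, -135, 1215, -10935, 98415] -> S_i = 15*-9^i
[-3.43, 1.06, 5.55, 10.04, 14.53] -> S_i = -3.43 + 4.49*i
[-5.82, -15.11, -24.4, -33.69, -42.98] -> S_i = -5.82 + -9.29*i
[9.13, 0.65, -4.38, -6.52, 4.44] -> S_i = Random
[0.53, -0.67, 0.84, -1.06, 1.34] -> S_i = 0.53*(-1.26)^i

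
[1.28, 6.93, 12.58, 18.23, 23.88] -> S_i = 1.28 + 5.65*i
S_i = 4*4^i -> [4, 16, 64, 256, 1024]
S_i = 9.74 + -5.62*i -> [9.74, 4.12, -1.5, -7.12, -12.74]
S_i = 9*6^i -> [9, 54, 324, 1944, 11664]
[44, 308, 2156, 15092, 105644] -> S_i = 44*7^i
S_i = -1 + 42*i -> [-1, 41, 83, 125, 167]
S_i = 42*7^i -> [42, 294, 2058, 14406, 100842]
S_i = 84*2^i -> [84, 168, 336, 672, 1344]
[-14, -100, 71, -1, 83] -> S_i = Random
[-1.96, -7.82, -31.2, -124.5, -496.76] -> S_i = -1.96*3.99^i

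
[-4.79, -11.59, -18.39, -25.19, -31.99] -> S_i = -4.79 + -6.80*i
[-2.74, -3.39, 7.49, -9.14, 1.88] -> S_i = Random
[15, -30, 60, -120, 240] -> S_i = 15*-2^i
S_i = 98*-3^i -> [98, -294, 882, -2646, 7938]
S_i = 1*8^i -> [1, 8, 64, 512, 4096]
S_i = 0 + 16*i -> [0, 16, 32, 48, 64]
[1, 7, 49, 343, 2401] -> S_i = 1*7^i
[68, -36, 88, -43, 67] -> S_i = Random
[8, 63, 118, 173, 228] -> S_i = 8 + 55*i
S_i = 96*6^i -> [96, 576, 3456, 20736, 124416]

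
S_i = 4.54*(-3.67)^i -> [4.54, -16.66, 61.15, -224.42, 823.61]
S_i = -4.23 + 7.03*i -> [-4.23, 2.8, 9.83, 16.86, 23.89]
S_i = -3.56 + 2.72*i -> [-3.56, -0.84, 1.88, 4.6, 7.32]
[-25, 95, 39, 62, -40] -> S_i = Random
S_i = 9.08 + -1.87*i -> [9.08, 7.21, 5.34, 3.47, 1.6]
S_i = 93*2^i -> [93, 186, 372, 744, 1488]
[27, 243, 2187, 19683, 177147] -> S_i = 27*9^i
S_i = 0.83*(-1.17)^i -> [0.83, -0.97, 1.14, -1.33, 1.56]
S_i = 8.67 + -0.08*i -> [8.67, 8.59, 8.51, 8.43, 8.35]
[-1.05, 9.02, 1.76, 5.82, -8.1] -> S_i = Random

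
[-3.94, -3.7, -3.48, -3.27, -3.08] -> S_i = -3.94*0.94^i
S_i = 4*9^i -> [4, 36, 324, 2916, 26244]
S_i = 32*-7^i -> [32, -224, 1568, -10976, 76832]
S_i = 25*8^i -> [25, 200, 1600, 12800, 102400]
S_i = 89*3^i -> [89, 267, 801, 2403, 7209]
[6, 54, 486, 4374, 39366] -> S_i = 6*9^i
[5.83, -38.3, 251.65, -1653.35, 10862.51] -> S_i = 5.83*(-6.57)^i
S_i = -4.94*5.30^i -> [-4.94, -26.18, -138.76, -735.45, -3897.9]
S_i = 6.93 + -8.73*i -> [6.93, -1.8, -10.53, -19.26, -27.99]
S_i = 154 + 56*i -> [154, 210, 266, 322, 378]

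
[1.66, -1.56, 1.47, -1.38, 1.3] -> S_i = 1.66*(-0.94)^i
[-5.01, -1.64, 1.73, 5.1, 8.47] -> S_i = -5.01 + 3.37*i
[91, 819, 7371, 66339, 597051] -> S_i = 91*9^i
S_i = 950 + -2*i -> [950, 948, 946, 944, 942]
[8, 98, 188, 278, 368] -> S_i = 8 + 90*i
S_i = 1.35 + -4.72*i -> [1.35, -3.37, -8.09, -12.81, -17.53]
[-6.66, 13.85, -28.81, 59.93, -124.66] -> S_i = -6.66*(-2.08)^i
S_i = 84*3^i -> [84, 252, 756, 2268, 6804]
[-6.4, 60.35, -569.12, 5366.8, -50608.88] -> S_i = -6.40*(-9.43)^i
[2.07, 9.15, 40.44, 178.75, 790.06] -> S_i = 2.07*4.42^i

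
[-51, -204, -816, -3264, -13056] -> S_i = -51*4^i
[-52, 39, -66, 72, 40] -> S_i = Random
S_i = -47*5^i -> [-47, -235, -1175, -5875, -29375]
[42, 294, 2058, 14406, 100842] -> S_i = 42*7^i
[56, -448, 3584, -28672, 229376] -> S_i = 56*-8^i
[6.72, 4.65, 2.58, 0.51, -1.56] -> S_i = 6.72 + -2.07*i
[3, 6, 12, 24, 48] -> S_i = 3*2^i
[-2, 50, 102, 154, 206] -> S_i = -2 + 52*i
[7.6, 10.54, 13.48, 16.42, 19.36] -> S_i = 7.60 + 2.94*i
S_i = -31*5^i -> [-31, -155, -775, -3875, -19375]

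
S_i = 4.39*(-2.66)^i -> [4.39, -11.68, 31.06, -82.62, 219.78]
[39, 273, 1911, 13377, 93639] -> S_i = 39*7^i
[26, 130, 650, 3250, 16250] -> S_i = 26*5^i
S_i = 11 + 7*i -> [11, 18, 25, 32, 39]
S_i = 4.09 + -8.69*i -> [4.09, -4.6, -13.29, -21.98, -30.67]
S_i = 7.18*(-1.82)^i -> [7.18, -13.07, 23.78, -43.29, 78.78]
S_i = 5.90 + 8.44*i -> [5.9, 14.34, 22.78, 31.22, 39.66]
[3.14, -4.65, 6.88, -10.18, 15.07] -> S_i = 3.14*(-1.48)^i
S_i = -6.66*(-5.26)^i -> [-6.66, 35.03, -184.27, 969.24, -5098.2]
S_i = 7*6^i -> [7, 42, 252, 1512, 9072]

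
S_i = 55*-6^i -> [55, -330, 1980, -11880, 71280]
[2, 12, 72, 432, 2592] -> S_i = 2*6^i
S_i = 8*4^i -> [8, 32, 128, 512, 2048]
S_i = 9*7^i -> [9, 63, 441, 3087, 21609]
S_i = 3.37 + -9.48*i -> [3.37, -6.11, -15.59, -25.07, -34.55]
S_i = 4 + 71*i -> [4, 75, 146, 217, 288]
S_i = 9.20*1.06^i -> [9.2, 9.75, 10.34, 10.96, 11.61]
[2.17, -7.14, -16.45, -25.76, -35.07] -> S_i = 2.17 + -9.31*i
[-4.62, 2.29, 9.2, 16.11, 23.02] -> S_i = -4.62 + 6.91*i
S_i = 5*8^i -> [5, 40, 320, 2560, 20480]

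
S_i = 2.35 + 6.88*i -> [2.35, 9.23, 16.11, 22.99, 29.87]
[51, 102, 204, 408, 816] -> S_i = 51*2^i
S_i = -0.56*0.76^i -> [-0.56, -0.43, -0.32, -0.25, -0.19]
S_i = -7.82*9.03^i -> [-7.82, -70.61, -637.65, -5757.98, -51994.54]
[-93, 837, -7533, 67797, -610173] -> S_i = -93*-9^i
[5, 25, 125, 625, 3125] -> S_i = 5*5^i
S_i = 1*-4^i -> [1, -4, 16, -64, 256]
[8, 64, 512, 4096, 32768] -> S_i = 8*8^i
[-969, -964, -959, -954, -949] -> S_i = -969 + 5*i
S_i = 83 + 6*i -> [83, 89, 95, 101, 107]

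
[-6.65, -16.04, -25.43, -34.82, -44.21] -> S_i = -6.65 + -9.39*i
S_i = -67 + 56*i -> [-67, -11, 45, 101, 157]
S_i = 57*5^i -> [57, 285, 1425, 7125, 35625]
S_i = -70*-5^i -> [-70, 350, -1750, 8750, -43750]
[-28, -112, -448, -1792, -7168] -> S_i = -28*4^i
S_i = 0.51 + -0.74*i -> [0.51, -0.23, -0.97, -1.71, -2.45]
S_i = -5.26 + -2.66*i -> [-5.26, -7.92, -10.58, -13.24, -15.9]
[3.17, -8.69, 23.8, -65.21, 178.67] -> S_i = 3.17*(-2.74)^i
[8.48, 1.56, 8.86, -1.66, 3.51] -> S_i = Random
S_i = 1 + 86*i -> [1, 87, 173, 259, 345]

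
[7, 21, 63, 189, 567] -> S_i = 7*3^i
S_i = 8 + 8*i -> [8, 16, 24, 32, 40]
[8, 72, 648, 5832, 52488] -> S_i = 8*9^i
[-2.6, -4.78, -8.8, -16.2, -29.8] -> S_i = -2.60*1.84^i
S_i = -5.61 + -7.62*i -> [-5.61, -13.23, -20.85, -28.47, -36.09]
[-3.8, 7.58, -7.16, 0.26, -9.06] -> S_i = Random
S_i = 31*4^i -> [31, 124, 496, 1984, 7936]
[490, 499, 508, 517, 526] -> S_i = 490 + 9*i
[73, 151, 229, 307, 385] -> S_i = 73 + 78*i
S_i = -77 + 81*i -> [-77, 4, 85, 166, 247]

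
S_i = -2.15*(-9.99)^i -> [-2.15, 21.48, -214.57, 2143.56, -21414.13]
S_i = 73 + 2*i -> [73, 75, 77, 79, 81]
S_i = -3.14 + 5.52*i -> [-3.14, 2.38, 7.9, 13.42, 18.94]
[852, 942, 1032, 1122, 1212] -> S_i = 852 + 90*i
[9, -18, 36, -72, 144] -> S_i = 9*-2^i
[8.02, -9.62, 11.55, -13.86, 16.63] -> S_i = 8.02*(-1.20)^i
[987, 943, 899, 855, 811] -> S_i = 987 + -44*i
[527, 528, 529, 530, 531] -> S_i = 527 + 1*i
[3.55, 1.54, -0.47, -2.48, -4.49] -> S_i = 3.55 + -2.01*i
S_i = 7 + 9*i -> [7, 16, 25, 34, 43]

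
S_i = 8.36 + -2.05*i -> [8.36, 6.31, 4.26, 2.21, 0.16]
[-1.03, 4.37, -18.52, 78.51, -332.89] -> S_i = -1.03*(-4.24)^i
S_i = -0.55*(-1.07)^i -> [-0.55, 0.59, -0.63, 0.67, -0.72]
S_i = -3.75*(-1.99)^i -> [-3.75, 7.46, -14.85, 29.55, -58.81]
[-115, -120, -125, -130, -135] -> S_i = -115 + -5*i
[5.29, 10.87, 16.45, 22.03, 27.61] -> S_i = 5.29 + 5.58*i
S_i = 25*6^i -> [25, 150, 900, 5400, 32400]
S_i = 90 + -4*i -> [90, 86, 82, 78, 74]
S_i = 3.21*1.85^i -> [3.21, 5.94, 10.99, 20.32, 37.6]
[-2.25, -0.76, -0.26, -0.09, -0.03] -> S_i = -2.25*0.34^i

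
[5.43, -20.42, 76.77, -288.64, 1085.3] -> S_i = 5.43*(-3.76)^i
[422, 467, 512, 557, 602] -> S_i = 422 + 45*i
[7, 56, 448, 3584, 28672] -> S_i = 7*8^i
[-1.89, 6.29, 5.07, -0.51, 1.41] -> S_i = Random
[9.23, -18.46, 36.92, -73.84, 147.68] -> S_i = 9.23*(-2.00)^i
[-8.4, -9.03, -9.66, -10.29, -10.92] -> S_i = -8.40 + -0.63*i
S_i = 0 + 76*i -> [0, 76, 152, 228, 304]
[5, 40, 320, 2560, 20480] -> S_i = 5*8^i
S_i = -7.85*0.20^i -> [-7.85, -1.57, -0.31, -0.06, -0.01]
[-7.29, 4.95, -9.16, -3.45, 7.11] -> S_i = Random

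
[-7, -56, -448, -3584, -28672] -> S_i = -7*8^i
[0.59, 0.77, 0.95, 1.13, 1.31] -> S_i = 0.59 + 0.18*i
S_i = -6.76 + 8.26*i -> [-6.76, 1.5, 9.76, 18.02, 26.28]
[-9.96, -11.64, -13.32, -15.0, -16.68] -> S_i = -9.96 + -1.68*i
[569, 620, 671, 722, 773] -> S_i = 569 + 51*i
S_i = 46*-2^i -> [46, -92, 184, -368, 736]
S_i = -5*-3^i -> [-5, 15, -45, 135, -405]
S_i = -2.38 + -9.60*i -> [-2.38, -11.98, -21.58, -31.18, -40.78]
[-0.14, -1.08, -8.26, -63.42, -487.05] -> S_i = -0.14*7.68^i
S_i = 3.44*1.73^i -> [3.44, 5.95, 10.3, 17.81, 30.81]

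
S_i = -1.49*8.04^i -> [-1.49, -11.98, -96.32, -774.38, -6226.02]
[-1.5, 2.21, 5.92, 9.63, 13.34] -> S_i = -1.50 + 3.71*i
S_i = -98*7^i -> [-98, -686, -4802, -33614, -235298]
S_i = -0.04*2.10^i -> [-0.04, -0.08, -0.18, -0.37, -0.78]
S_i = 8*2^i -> [8, 16, 32, 64, 128]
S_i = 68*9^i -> [68, 612, 5508, 49572, 446148]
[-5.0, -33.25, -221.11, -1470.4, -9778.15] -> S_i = -5.00*6.65^i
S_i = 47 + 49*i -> [47, 96, 145, 194, 243]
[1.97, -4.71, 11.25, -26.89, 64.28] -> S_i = 1.97*(-2.39)^i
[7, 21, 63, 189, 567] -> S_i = 7*3^i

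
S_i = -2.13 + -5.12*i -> [-2.13, -7.25, -12.37, -17.49, -22.61]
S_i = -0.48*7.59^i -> [-0.48, -3.64, -27.65, -209.88, -1592.97]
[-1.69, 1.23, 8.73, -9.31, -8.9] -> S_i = Random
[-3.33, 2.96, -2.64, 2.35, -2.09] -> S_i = -3.33*(-0.89)^i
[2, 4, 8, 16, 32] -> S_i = 2*2^i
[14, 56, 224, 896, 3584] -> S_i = 14*4^i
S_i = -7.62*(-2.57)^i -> [-7.62, 19.58, -50.33, 129.35, -332.42]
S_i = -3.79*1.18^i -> [-3.79, -4.47, -5.28, -6.23, -7.35]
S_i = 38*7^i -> [38, 266, 1862, 13034, 91238]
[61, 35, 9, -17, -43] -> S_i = 61 + -26*i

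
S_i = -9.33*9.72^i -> [-9.33, -90.69, -881.48, -8568.02, -83281.15]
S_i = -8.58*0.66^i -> [-8.58, -5.66, -3.74, -2.47, -1.63]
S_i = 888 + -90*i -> [888, 798, 708, 618, 528]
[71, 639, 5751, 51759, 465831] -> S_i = 71*9^i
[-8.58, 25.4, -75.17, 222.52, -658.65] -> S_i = -8.58*(-2.96)^i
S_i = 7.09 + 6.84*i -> [7.09, 13.93, 20.77, 27.61, 34.45]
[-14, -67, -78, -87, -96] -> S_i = Random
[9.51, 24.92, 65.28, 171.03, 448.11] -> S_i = 9.51*2.62^i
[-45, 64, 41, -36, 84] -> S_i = Random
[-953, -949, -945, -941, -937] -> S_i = -953 + 4*i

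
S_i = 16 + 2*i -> [16, 18, 20, 22, 24]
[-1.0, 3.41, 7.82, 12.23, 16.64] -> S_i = -1.00 + 4.41*i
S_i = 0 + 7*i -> [0, 7, 14, 21, 28]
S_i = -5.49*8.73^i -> [-5.49, -47.93, -418.41, -3652.71, -31888.15]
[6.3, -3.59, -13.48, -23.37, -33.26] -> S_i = 6.30 + -9.89*i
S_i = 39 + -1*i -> [39, 38, 37, 36, 35]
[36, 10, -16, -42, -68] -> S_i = 36 + -26*i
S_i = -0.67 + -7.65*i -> [-0.67, -8.32, -15.97, -23.62, -31.27]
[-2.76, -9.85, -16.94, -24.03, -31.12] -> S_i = -2.76 + -7.09*i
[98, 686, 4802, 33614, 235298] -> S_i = 98*7^i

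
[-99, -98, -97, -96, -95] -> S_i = -99 + 1*i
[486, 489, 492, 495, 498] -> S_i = 486 + 3*i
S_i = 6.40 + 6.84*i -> [6.4, 13.24, 20.08, 26.92, 33.76]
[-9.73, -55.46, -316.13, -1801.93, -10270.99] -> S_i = -9.73*5.70^i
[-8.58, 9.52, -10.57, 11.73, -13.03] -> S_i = -8.58*(-1.11)^i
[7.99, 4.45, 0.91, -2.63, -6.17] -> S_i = 7.99 + -3.54*i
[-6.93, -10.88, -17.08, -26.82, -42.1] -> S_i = -6.93*1.57^i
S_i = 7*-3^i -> [7, -21, 63, -189, 567]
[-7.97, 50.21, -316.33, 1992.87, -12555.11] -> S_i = -7.97*(-6.30)^i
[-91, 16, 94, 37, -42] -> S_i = Random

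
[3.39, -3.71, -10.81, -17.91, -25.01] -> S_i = 3.39 + -7.10*i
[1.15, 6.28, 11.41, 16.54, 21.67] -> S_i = 1.15 + 5.13*i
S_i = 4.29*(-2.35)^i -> [4.29, -10.08, 23.69, -55.68, 130.84]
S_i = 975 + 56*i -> [975, 1031, 1087, 1143, 1199]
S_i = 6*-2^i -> [6, -12, 24, -48, 96]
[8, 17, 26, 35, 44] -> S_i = 8 + 9*i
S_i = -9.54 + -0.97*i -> [-9.54, -10.51, -11.48, -12.45, -13.42]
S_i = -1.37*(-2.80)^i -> [-1.37, 3.84, -10.74, 30.07, -84.21]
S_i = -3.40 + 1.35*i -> [-3.4, -2.05, -0.7, 0.65, 2.0]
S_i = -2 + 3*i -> [-2, 1, 4, 7, 10]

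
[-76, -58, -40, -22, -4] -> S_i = -76 + 18*i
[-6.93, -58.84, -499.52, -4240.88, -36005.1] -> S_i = -6.93*8.49^i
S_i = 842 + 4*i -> [842, 846, 850, 854, 858]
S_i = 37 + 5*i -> [37, 42, 47, 52, 57]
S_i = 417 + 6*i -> [417, 423, 429, 435, 441]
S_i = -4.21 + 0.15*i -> [-4.21, -4.06, -3.91, -3.76, -3.61]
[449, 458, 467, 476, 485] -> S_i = 449 + 9*i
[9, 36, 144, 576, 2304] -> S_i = 9*4^i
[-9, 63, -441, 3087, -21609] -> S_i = -9*-7^i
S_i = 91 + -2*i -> [91, 89, 87, 85, 83]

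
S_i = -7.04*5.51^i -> [-7.04, -38.79, -213.74, -1177.68, -6489.02]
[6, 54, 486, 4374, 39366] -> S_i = 6*9^i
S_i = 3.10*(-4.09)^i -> [3.1, -12.68, 51.86, -212.1, 867.47]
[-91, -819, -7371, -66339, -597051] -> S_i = -91*9^i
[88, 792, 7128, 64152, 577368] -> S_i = 88*9^i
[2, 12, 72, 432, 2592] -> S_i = 2*6^i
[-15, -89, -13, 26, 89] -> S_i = Random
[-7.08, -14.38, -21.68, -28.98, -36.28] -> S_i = -7.08 + -7.30*i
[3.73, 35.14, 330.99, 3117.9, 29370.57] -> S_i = 3.73*9.42^i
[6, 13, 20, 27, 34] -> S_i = 6 + 7*i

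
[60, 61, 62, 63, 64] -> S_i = 60 + 1*i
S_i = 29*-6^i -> [29, -174, 1044, -6264, 37584]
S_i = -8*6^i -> [-8, -48, -288, -1728, -10368]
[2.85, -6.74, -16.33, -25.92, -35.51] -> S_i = 2.85 + -9.59*i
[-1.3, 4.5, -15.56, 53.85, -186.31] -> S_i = -1.30*(-3.46)^i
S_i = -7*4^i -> [-7, -28, -112, -448, -1792]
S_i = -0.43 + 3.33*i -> [-0.43, 2.9, 6.23, 9.56, 12.89]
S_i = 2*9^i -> [2, 18, 162, 1458, 13122]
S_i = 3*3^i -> [3, 9, 27, 81, 243]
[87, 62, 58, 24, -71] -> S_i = Random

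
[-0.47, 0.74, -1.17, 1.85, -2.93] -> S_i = -0.47*(-1.58)^i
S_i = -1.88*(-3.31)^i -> [-1.88, 6.22, -20.6, 68.18, -225.67]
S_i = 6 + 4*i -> [6, 10, 14, 18, 22]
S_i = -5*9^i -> [-5, -45, -405, -3645, -32805]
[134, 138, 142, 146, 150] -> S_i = 134 + 4*i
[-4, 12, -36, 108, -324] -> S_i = -4*-3^i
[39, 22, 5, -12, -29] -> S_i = 39 + -17*i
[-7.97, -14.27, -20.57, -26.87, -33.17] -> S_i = -7.97 + -6.30*i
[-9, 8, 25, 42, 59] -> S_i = -9 + 17*i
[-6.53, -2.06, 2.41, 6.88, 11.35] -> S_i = -6.53 + 4.47*i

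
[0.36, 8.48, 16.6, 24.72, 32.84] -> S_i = 0.36 + 8.12*i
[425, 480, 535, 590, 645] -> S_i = 425 + 55*i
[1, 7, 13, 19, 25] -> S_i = 1 + 6*i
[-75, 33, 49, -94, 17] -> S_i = Random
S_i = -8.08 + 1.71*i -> [-8.08, -6.37, -4.66, -2.95, -1.24]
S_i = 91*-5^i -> [91, -455, 2275, -11375, 56875]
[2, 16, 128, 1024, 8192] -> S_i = 2*8^i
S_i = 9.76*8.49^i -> [9.76, 82.86, 703.5, 5972.73, 50708.48]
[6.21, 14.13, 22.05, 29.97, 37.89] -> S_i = 6.21 + 7.92*i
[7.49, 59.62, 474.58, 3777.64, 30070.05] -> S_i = 7.49*7.96^i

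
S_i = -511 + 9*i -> [-511, -502, -493, -484, -475]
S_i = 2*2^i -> [2, 4, 8, 16, 32]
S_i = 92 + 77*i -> [92, 169, 246, 323, 400]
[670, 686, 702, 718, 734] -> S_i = 670 + 16*i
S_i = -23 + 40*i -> [-23, 17, 57, 97, 137]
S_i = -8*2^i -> [-8, -16, -32, -64, -128]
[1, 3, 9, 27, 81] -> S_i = 1*3^i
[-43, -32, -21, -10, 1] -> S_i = -43 + 11*i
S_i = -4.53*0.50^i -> [-4.53, -2.26, -1.13, -0.57, -0.28]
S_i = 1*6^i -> [1, 6, 36, 216, 1296]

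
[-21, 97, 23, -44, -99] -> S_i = Random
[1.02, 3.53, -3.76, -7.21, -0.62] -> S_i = Random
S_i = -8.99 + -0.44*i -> [-8.99, -9.43, -9.87, -10.31, -10.75]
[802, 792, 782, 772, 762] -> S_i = 802 + -10*i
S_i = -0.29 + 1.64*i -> [-0.29, 1.35, 2.99, 4.63, 6.27]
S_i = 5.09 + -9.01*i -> [5.09, -3.92, -12.93, -21.94, -30.95]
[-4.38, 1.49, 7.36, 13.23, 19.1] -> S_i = -4.38 + 5.87*i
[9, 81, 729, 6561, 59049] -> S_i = 9*9^i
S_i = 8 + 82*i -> [8, 90, 172, 254, 336]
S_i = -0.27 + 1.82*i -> [-0.27, 1.55, 3.37, 5.19, 7.01]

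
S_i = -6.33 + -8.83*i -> [-6.33, -15.16, -23.99, -32.82, -41.65]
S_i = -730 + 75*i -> [-730, -655, -580, -505, -430]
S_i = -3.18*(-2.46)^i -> [-3.18, 7.82, -19.24, 47.34, -116.46]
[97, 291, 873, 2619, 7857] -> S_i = 97*3^i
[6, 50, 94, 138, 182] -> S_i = 6 + 44*i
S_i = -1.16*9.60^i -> [-1.16, -11.14, -106.91, -1026.29, -9852.42]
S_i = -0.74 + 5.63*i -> [-0.74, 4.89, 10.52, 16.15, 21.78]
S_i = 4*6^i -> [4, 24, 144, 864, 5184]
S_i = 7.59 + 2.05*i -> [7.59, 9.64, 11.69, 13.74, 15.79]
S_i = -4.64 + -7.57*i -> [-4.64, -12.21, -19.78, -27.35, -34.92]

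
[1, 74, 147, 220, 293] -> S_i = 1 + 73*i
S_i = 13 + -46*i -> [13, -33, -79, -125, -171]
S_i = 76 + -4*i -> [76, 72, 68, 64, 60]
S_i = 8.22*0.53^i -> [8.22, 4.36, 2.31, 1.22, 0.65]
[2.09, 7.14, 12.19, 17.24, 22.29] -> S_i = 2.09 + 5.05*i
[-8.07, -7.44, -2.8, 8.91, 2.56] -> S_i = Random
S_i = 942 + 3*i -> [942, 945, 948, 951, 954]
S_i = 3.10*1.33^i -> [3.1, 4.12, 5.48, 7.29, 9.7]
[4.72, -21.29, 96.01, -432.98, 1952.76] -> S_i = 4.72*(-4.51)^i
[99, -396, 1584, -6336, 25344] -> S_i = 99*-4^i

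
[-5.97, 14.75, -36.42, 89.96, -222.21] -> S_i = -5.97*(-2.47)^i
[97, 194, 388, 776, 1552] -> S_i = 97*2^i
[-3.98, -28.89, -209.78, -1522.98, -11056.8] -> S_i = -3.98*7.26^i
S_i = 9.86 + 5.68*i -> [9.86, 15.54, 21.22, 26.9, 32.58]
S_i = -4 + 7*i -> [-4, 3, 10, 17, 24]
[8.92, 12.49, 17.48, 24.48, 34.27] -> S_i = 8.92*1.40^i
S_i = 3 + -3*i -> [3, 0, -3, -6, -9]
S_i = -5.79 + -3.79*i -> [-5.79, -9.58, -13.37, -17.16, -20.95]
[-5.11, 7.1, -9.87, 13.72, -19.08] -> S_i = -5.11*(-1.39)^i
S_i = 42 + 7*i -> [42, 49, 56, 63, 70]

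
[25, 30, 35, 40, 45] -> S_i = 25 + 5*i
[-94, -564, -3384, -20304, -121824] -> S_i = -94*6^i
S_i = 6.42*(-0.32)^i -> [6.42, -2.05, 0.66, -0.21, 0.07]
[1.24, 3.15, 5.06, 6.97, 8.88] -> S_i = 1.24 + 1.91*i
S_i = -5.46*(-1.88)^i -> [-5.46, 10.26, -19.3, 36.28, -68.21]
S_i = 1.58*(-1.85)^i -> [1.58, -2.92, 5.41, -10.0, 18.51]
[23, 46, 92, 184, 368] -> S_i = 23*2^i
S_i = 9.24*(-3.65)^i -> [9.24, -33.73, 123.1, -449.31, 1640.0]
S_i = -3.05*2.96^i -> [-3.05, -9.03, -26.72, -79.1, -234.14]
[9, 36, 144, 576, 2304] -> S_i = 9*4^i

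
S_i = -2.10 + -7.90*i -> [-2.1, -10.0, -17.9, -25.8, -33.7]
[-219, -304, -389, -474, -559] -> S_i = -219 + -85*i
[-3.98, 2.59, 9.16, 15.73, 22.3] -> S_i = -3.98 + 6.57*i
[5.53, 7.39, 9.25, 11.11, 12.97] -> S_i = 5.53 + 1.86*i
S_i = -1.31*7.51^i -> [-1.31, -9.84, -73.88, -554.87, -4167.07]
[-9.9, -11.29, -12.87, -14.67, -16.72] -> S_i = -9.90*1.14^i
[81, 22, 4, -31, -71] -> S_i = Random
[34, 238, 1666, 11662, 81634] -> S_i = 34*7^i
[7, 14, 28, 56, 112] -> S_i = 7*2^i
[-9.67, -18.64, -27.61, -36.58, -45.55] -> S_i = -9.67 + -8.97*i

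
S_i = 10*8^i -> [10, 80, 640, 5120, 40960]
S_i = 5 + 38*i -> [5, 43, 81, 119, 157]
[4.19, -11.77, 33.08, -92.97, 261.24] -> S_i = 4.19*(-2.81)^i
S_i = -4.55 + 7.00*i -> [-4.55, 2.45, 9.45, 16.45, 23.45]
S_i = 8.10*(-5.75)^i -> [8.1, -46.58, 267.81, -1539.89, 8854.34]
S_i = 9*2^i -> [9, 18, 36, 72, 144]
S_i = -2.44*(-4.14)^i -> [-2.44, 10.1, -41.82, 173.14, -716.79]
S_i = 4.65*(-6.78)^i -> [4.65, -31.53, 213.75, -1449.25, 9825.89]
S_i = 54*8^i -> [54, 432, 3456, 27648, 221184]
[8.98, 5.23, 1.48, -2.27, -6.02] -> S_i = 8.98 + -3.75*i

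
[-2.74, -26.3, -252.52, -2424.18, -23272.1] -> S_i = -2.74*9.60^i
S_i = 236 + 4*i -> [236, 240, 244, 248, 252]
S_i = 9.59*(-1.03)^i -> [9.59, -9.88, 10.17, -10.48, 10.79]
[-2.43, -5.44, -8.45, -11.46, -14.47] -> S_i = -2.43 + -3.01*i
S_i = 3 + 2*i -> [3, 5, 7, 9, 11]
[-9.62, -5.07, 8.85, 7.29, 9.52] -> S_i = Random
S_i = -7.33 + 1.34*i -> [-7.33, -5.99, -4.65, -3.31, -1.97]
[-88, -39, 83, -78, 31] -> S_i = Random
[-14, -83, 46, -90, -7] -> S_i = Random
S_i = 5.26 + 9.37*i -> [5.26, 14.63, 24.0, 33.37, 42.74]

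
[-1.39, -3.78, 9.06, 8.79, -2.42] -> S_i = Random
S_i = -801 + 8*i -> [-801, -793, -785, -777, -769]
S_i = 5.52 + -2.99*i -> [5.52, 2.53, -0.46, -3.45, -6.44]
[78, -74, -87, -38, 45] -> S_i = Random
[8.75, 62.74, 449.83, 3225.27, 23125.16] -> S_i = 8.75*7.17^i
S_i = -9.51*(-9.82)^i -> [-9.51, 93.39, -917.07, 9005.65, -88435.47]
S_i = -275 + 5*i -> [-275, -270, -265, -260, -255]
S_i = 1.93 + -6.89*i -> [1.93, -4.96, -11.85, -18.74, -25.63]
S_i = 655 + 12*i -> [655, 667, 679, 691, 703]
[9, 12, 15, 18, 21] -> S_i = 9 + 3*i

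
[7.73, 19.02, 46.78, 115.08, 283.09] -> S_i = 7.73*2.46^i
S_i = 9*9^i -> [9, 81, 729, 6561, 59049]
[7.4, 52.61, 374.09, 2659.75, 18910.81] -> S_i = 7.40*7.11^i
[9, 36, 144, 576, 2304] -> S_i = 9*4^i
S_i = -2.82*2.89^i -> [-2.82, -8.15, -23.55, -68.07, -196.72]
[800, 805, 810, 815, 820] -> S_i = 800 + 5*i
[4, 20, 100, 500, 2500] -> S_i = 4*5^i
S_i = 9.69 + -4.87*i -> [9.69, 4.82, -0.05, -4.92, -9.79]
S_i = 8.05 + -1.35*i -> [8.05, 6.7, 5.35, 4.0, 2.65]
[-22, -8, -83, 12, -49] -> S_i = Random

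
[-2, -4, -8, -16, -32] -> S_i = -2*2^i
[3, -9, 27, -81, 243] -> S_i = 3*-3^i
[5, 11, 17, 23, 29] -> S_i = 5 + 6*i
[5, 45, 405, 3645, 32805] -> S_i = 5*9^i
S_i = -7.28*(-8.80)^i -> [-7.28, 64.06, -563.76, 4961.12, -43657.82]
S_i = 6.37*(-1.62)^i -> [6.37, -10.32, 16.72, -27.08, 43.87]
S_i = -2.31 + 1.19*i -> [-2.31, -1.12, 0.07, 1.26, 2.45]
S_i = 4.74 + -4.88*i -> [4.74, -0.14, -5.02, -9.9, -14.78]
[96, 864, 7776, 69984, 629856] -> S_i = 96*9^i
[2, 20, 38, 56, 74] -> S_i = 2 + 18*i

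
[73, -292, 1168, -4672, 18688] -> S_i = 73*-4^i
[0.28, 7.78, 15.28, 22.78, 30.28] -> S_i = 0.28 + 7.50*i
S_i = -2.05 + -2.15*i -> [-2.05, -4.2, -6.35, -8.5, -10.65]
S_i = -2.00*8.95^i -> [-2.0, -17.9, -160.2, -1433.83, -12832.82]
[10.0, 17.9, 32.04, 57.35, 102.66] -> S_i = 10.00*1.79^i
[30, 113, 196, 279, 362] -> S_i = 30 + 83*i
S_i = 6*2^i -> [6, 12, 24, 48, 96]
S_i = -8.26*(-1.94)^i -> [-8.26, 16.02, -31.09, 60.31, -117.0]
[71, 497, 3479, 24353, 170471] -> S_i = 71*7^i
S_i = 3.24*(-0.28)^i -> [3.24, -0.91, 0.25, -0.07, 0.02]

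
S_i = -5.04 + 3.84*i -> [-5.04, -1.2, 2.64, 6.48, 10.32]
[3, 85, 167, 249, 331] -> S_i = 3 + 82*i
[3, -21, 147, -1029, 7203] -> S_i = 3*-7^i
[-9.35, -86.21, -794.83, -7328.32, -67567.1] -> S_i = -9.35*9.22^i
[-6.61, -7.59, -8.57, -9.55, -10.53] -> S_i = -6.61 + -0.98*i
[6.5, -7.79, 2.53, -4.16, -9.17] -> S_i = Random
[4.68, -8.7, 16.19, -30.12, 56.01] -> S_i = 4.68*(-1.86)^i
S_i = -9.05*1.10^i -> [-9.05, -9.96, -10.95, -12.05, -13.25]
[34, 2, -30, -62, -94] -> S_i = 34 + -32*i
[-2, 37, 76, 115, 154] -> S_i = -2 + 39*i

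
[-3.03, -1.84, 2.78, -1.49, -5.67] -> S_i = Random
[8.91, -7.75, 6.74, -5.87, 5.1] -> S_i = 8.91*(-0.87)^i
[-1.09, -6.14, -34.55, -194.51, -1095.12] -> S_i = -1.09*5.63^i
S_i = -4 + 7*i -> [-4, 3, 10, 17, 24]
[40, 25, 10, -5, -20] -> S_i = 40 + -15*i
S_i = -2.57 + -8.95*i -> [-2.57, -11.52, -20.47, -29.42, -38.37]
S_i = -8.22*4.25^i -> [-8.22, -34.94, -148.47, -631.01, -2681.81]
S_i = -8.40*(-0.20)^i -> [-8.4, 1.68, -0.34, 0.07, -0.01]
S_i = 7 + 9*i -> [7, 16, 25, 34, 43]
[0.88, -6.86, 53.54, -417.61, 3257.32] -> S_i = 0.88*(-7.80)^i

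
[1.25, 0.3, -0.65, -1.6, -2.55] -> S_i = 1.25 + -0.95*i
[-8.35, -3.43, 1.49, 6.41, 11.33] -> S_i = -8.35 + 4.92*i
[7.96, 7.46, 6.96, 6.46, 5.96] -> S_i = 7.96 + -0.50*i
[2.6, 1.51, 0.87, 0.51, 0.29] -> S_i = 2.60*0.58^i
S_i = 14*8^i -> [14, 112, 896, 7168, 57344]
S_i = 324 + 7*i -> [324, 331, 338, 345, 352]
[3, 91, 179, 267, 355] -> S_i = 3 + 88*i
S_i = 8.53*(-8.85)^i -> [8.53, -75.49, 668.09, -5912.6, 52326.55]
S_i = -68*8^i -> [-68, -544, -4352, -34816, -278528]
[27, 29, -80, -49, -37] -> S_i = Random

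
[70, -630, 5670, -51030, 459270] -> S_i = 70*-9^i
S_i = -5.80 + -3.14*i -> [-5.8, -8.94, -12.08, -15.22, -18.36]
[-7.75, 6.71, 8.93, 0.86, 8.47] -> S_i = Random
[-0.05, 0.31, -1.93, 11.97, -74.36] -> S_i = -0.05*(-6.21)^i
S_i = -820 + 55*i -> [-820, -765, -710, -655, -600]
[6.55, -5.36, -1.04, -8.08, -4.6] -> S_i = Random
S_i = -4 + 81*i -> [-4, 77, 158, 239, 320]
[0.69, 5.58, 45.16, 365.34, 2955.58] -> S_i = 0.69*8.09^i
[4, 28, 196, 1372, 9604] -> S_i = 4*7^i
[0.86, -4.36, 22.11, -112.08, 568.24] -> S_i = 0.86*(-5.07)^i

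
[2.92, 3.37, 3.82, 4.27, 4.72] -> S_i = 2.92 + 0.45*i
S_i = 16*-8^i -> [16, -128, 1024, -8192, 65536]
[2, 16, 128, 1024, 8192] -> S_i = 2*8^i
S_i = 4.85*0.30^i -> [4.85, 1.45, 0.44, 0.13, 0.04]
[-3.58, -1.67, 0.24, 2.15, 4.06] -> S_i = -3.58 + 1.91*i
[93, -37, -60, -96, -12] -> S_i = Random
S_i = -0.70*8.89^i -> [-0.7, -6.22, -55.32, -491.82, -4372.25]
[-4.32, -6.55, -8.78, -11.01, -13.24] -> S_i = -4.32 + -2.23*i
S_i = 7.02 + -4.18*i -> [7.02, 2.84, -1.34, -5.52, -9.7]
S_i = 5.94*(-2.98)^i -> [5.94, -17.7, 52.75, -157.19, 468.44]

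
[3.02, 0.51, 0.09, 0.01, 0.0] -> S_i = 3.02*0.17^i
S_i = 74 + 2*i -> [74, 76, 78, 80, 82]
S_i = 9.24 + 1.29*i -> [9.24, 10.53, 11.82, 13.11, 14.4]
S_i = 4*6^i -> [4, 24, 144, 864, 5184]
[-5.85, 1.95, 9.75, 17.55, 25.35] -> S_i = -5.85 + 7.80*i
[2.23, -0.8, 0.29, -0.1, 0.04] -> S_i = 2.23*(-0.36)^i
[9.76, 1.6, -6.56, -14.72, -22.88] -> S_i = 9.76 + -8.16*i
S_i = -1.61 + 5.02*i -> [-1.61, 3.41, 8.43, 13.45, 18.47]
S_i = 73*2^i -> [73, 146, 292, 584, 1168]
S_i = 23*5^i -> [23, 115, 575, 2875, 14375]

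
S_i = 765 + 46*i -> [765, 811, 857, 903, 949]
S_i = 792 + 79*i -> [792, 871, 950, 1029, 1108]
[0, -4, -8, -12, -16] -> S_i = 0 + -4*i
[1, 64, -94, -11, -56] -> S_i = Random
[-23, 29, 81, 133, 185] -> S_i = -23 + 52*i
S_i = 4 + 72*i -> [4, 76, 148, 220, 292]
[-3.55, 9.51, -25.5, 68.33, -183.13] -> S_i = -3.55*(-2.68)^i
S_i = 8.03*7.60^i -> [8.03, 61.03, 463.81, 3524.98, 26789.83]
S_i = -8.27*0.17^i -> [-8.27, -1.41, -0.24, -0.04, -0.01]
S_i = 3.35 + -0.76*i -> [3.35, 2.59, 1.83, 1.07, 0.31]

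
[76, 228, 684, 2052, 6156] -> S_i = 76*3^i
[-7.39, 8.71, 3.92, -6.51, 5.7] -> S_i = Random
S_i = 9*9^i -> [9, 81, 729, 6561, 59049]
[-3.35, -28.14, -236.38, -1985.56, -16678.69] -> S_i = -3.35*8.40^i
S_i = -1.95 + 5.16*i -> [-1.95, 3.21, 8.37, 13.53, 18.69]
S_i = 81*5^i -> [81, 405, 2025, 10125, 50625]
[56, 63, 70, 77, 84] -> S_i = 56 + 7*i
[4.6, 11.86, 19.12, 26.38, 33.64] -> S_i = 4.60 + 7.26*i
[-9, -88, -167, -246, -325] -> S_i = -9 + -79*i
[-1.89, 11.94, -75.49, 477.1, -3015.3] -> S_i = -1.89*(-6.32)^i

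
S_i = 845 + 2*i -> [845, 847, 849, 851, 853]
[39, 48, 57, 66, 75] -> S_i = 39 + 9*i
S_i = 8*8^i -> [8, 64, 512, 4096, 32768]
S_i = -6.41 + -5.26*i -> [-6.41, -11.67, -16.93, -22.19, -27.45]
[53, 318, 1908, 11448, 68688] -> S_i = 53*6^i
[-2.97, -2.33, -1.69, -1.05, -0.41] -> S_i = -2.97 + 0.64*i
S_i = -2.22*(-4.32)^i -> [-2.22, 9.59, -41.43, 178.98, -773.19]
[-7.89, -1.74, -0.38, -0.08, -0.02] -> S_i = -7.89*0.22^i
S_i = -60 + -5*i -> [-60, -65, -70, -75, -80]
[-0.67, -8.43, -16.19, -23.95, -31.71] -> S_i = -0.67 + -7.76*i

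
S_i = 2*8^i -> [2, 16, 128, 1024, 8192]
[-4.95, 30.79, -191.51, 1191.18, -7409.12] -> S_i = -4.95*(-6.22)^i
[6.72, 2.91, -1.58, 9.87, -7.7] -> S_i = Random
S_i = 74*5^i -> [74, 370, 1850, 9250, 46250]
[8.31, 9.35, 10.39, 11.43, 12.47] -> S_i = 8.31 + 1.04*i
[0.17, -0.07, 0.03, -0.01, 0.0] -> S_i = 0.17*(-0.39)^i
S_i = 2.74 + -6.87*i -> [2.74, -4.13, -11.0, -17.87, -24.74]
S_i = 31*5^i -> [31, 155, 775, 3875, 19375]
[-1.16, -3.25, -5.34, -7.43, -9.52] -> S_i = -1.16 + -2.09*i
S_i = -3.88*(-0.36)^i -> [-3.88, 1.4, -0.5, 0.18, -0.07]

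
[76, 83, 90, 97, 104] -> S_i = 76 + 7*i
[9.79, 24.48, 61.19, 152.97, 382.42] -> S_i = 9.79*2.50^i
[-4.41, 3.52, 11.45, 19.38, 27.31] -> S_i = -4.41 + 7.93*i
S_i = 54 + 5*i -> [54, 59, 64, 69, 74]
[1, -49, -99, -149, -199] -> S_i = 1 + -50*i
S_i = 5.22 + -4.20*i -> [5.22, 1.02, -3.18, -7.38, -11.58]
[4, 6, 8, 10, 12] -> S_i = 4 + 2*i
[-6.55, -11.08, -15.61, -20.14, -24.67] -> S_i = -6.55 + -4.53*i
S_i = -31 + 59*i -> [-31, 28, 87, 146, 205]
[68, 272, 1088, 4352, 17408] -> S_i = 68*4^i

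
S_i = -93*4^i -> [-93, -372, -1488, -5952, -23808]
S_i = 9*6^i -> [9, 54, 324, 1944, 11664]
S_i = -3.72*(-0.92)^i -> [-3.72, 3.42, -3.15, 2.9, -2.66]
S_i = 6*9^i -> [6, 54, 486, 4374, 39366]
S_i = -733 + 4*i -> [-733, -729, -725, -721, -717]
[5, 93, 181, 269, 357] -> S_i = 5 + 88*i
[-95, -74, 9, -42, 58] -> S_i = Random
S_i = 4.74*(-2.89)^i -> [4.74, -13.7, 39.59, -114.41, 330.65]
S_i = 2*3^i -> [2, 6, 18, 54, 162]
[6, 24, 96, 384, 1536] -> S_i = 6*4^i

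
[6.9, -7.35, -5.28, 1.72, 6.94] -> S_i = Random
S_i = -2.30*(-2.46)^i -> [-2.3, 5.66, -13.92, 34.24, -84.23]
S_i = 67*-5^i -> [67, -335, 1675, -8375, 41875]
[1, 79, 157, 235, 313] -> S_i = 1 + 78*i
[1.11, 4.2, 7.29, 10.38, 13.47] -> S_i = 1.11 + 3.09*i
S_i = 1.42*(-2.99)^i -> [1.42, -4.25, 12.69, -37.96, 113.49]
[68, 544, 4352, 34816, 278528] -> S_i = 68*8^i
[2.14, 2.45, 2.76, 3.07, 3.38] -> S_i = 2.14 + 0.31*i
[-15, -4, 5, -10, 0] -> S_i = Random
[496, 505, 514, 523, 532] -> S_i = 496 + 9*i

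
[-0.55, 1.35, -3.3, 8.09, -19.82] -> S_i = -0.55*(-2.45)^i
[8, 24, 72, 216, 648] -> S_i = 8*3^i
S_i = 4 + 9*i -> [4, 13, 22, 31, 40]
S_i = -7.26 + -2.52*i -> [-7.26, -9.78, -12.3, -14.82, -17.34]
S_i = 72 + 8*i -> [72, 80, 88, 96, 104]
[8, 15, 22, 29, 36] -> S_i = 8 + 7*i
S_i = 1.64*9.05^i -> [1.64, 14.84, 134.32, 1215.6, 11001.15]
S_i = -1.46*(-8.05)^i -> [-1.46, 11.75, -94.61, 761.62, -6131.07]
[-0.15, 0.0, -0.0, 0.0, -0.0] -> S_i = -0.15*(-0.01)^i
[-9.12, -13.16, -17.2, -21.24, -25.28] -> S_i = -9.12 + -4.04*i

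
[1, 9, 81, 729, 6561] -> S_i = 1*9^i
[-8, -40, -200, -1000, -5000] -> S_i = -8*5^i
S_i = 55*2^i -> [55, 110, 220, 440, 880]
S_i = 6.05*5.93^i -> [6.05, 35.88, 212.75, 1261.59, 7481.25]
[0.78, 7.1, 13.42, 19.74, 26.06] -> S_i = 0.78 + 6.32*i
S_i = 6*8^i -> [6, 48, 384, 3072, 24576]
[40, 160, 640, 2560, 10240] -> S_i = 40*4^i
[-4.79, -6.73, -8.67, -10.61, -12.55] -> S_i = -4.79 + -1.94*i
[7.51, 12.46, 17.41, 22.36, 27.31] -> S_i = 7.51 + 4.95*i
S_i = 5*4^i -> [5, 20, 80, 320, 1280]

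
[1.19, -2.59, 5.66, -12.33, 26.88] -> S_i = 1.19*(-2.18)^i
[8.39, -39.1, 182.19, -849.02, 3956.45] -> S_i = 8.39*(-4.66)^i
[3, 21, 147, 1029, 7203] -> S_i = 3*7^i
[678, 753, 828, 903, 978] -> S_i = 678 + 75*i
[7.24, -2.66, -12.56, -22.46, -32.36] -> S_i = 7.24 + -9.90*i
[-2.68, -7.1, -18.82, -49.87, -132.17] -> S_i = -2.68*2.65^i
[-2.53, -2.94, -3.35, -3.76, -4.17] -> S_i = -2.53 + -0.41*i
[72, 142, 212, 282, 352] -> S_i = 72 + 70*i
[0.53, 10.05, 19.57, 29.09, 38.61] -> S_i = 0.53 + 9.52*i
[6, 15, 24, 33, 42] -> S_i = 6 + 9*i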